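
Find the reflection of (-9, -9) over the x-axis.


Reflection across x-axis: (x, y) -> (x, -y)
(-9, -9) -> (-9, 9)

(-9, 9)


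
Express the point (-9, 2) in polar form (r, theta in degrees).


r = sqrt((-9)^2 + 2^2) = 9.2195
theta = atan2(2, -9) = 167.4712 degrees

r = 9.2195, theta = 167.4712 degrees


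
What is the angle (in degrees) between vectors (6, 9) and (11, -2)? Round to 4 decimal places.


dot = 6*11 + 9*-2 = 48
|u| = 10.8167, |v| = 11.1803
cos(angle) = 0.3969
angle = 66.6148 degrees

66.6148 degrees


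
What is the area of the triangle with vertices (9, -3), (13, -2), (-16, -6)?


Area = |x1(y2-y3) + x2(y3-y1) + x3(y1-y2)| / 2
= |9*(-2--6) + 13*(-6--3) + -16*(-3--2)| / 2
= 6.5

6.5


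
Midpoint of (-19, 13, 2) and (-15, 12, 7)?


Midpoint = ((-19+-15)/2, (13+12)/2, (2+7)/2) = (-17, 12.5, 4.5)

(-17, 12.5, 4.5)


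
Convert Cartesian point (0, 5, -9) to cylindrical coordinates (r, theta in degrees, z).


r = sqrt(0^2 + 5^2) = 5
theta = atan2(5, 0) = 90 deg
z = -9

r = 5, theta = 90 deg, z = -9


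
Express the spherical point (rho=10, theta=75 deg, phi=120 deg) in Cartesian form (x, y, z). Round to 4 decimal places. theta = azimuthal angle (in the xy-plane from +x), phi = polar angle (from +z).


x = 10 * sin(120) * cos(75) = 2.2414
y = 10 * sin(120) * sin(75) = 8.3652
z = 10 * cos(120) = -5

(2.2414, 8.3652, -5)


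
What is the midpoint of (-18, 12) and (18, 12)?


Midpoint = ((-18+18)/2, (12+12)/2) = (0, 12)

(0, 12)


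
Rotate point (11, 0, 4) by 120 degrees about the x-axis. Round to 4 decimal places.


x' = 11
y' = 0*cos(120) - 4*sin(120) = -3.4641
z' = 0*sin(120) + 4*cos(120) = -2

(11, -3.4641, -2)


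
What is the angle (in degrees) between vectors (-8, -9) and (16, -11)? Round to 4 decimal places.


dot = -8*16 + -9*-11 = -29
|u| = 12.0416, |v| = 19.4165
cos(angle) = -0.124
angle = 97.125 degrees

97.125 degrees


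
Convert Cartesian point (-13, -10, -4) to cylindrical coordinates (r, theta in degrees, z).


r = sqrt((-13)^2 + (-10)^2) = 16.4012
theta = atan2(-10, -13) = 217.5686 deg
z = -4

r = 16.4012, theta = 217.5686 deg, z = -4


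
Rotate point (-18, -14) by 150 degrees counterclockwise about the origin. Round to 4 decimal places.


x' = -18*cos(150) - -14*sin(150) = 22.5885
y' = -18*sin(150) + -14*cos(150) = 3.1244

(22.5885, 3.1244)


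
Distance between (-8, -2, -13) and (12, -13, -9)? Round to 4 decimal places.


d = sqrt((12--8)^2 + (-13--2)^2 + (-9--13)^2) = 23.1733

23.1733


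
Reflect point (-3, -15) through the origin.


Reflection through origin: (x, y) -> (-x, -y)
(-3, -15) -> (3, 15)

(3, 15)


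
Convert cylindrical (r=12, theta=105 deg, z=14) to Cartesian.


x = 12 * cos(105) = -3.1058
y = 12 * sin(105) = 11.5911
z = 14

(-3.1058, 11.5911, 14)


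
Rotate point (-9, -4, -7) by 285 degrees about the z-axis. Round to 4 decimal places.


x' = -9*cos(285) - -4*sin(285) = -6.1931
y' = -9*sin(285) + -4*cos(285) = 7.6581
z' = -7

(-6.1931, 7.6581, -7)


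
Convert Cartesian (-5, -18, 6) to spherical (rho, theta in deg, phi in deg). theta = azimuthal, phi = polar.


rho = sqrt((-5)^2 + (-18)^2 + 6^2) = 19.6214
theta = atan2(-18, -5) = 254.4759 deg
phi = acos(6/19.6214) = 72.1944 deg

rho = 19.6214, theta = 254.4759 deg, phi = 72.1944 deg


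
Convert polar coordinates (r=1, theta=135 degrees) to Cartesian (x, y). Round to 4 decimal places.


x = 1 * cos(135) = -0.7071
y = 1 * sin(135) = 0.7071

(-0.7071, 0.7071)


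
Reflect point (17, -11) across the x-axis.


Reflection across x-axis: (x, y) -> (x, -y)
(17, -11) -> (17, 11)

(17, 11)


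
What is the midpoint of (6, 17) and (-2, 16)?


Midpoint = ((6+-2)/2, (17+16)/2) = (2, 16.5)

(2, 16.5)


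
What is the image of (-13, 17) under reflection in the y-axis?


Reflection across y-axis: (x, y) -> (-x, y)
(-13, 17) -> (13, 17)

(13, 17)


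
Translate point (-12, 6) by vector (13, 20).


Translation: (x+dx, y+dy) = (-12+13, 6+20) = (1, 26)

(1, 26)


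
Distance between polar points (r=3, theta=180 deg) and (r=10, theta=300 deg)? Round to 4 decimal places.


d = sqrt(r1^2 + r2^2 - 2*r1*r2*cos(t2-t1))
d = sqrt(3^2 + 10^2 - 2*3*10*cos(300-180)) = 11.7898

11.7898


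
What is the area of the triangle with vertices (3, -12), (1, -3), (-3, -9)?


Area = |x1(y2-y3) + x2(y3-y1) + x3(y1-y2)| / 2
= |3*(-3--9) + 1*(-9--12) + -3*(-12--3)| / 2
= 24

24


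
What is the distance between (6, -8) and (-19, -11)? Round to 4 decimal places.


d = sqrt((-19-6)^2 + (-11--8)^2) = 25.1794

25.1794


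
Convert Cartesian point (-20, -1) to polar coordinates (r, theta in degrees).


r = sqrt((-20)^2 + (-1)^2) = 20.025
theta = atan2(-1, -20) = 182.8624 degrees

r = 20.025, theta = 182.8624 degrees


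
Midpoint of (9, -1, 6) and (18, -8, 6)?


Midpoint = ((9+18)/2, (-1+-8)/2, (6+6)/2) = (13.5, -4.5, 6)

(13.5, -4.5, 6)


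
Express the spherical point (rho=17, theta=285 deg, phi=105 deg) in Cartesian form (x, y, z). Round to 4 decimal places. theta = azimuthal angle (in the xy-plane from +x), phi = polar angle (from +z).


x = 17 * sin(105) * cos(285) = 4.25
y = 17 * sin(105) * sin(285) = -15.8612
z = 17 * cos(105) = -4.3999

(4.25, -15.8612, -4.3999)


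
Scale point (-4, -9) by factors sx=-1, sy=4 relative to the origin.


Scaling: (x*sx, y*sy) = (-4*-1, -9*4) = (4, -36)

(4, -36)


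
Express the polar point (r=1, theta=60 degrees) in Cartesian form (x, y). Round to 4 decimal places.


x = 1 * cos(60) = 0.5
y = 1 * sin(60) = 0.866

(0.5, 0.866)


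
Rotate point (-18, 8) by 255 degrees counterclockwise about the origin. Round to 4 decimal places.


x' = -18*cos(255) - 8*sin(255) = 12.3861
y' = -18*sin(255) + 8*cos(255) = 15.3161

(12.3861, 15.3161)


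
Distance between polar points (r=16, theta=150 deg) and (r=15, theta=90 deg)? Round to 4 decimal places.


d = sqrt(r1^2 + r2^2 - 2*r1*r2*cos(t2-t1))
d = sqrt(16^2 + 15^2 - 2*16*15*cos(90-150)) = 15.5242

15.5242


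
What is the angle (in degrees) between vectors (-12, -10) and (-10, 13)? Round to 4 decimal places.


dot = -12*-10 + -10*13 = -10
|u| = 15.6205, |v| = 16.4012
cos(angle) = -0.039
angle = 92.237 degrees

92.237 degrees


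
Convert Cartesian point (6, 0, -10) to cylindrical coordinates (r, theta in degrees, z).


r = sqrt(6^2 + 0^2) = 6
theta = atan2(0, 6) = 0 deg
z = -10

r = 6, theta = 0 deg, z = -10


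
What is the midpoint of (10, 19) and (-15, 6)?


Midpoint = ((10+-15)/2, (19+6)/2) = (-2.5, 12.5)

(-2.5, 12.5)


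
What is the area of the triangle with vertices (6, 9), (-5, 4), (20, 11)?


Area = |x1(y2-y3) + x2(y3-y1) + x3(y1-y2)| / 2
= |6*(4-11) + -5*(11-9) + 20*(9-4)| / 2
= 24

24


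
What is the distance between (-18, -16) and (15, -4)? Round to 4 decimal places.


d = sqrt((15--18)^2 + (-4--16)^2) = 35.1141

35.1141


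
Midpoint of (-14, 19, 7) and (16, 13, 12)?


Midpoint = ((-14+16)/2, (19+13)/2, (7+12)/2) = (1, 16, 9.5)

(1, 16, 9.5)


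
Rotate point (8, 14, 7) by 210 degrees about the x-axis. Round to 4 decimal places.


x' = 8
y' = 14*cos(210) - 7*sin(210) = -8.6244
z' = 14*sin(210) + 7*cos(210) = -13.0622

(8, -8.6244, -13.0622)


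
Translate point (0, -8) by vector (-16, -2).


Translation: (x+dx, y+dy) = (0+-16, -8+-2) = (-16, -10)

(-16, -10)


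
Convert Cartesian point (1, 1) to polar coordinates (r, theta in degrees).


r = sqrt(1^2 + 1^2) = 1.4142
theta = atan2(1, 1) = 45 degrees

r = 1.4142, theta = 45 degrees


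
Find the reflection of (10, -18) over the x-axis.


Reflection across x-axis: (x, y) -> (x, -y)
(10, -18) -> (10, 18)

(10, 18)


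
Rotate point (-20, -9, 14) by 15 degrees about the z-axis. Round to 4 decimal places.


x' = -20*cos(15) - -9*sin(15) = -16.9891
y' = -20*sin(15) + -9*cos(15) = -13.8697
z' = 14

(-16.9891, -13.8697, 14)


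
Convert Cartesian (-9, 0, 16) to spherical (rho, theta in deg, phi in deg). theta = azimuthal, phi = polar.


rho = sqrt((-9)^2 + 0^2 + 16^2) = 18.3576
theta = atan2(0, -9) = 180 deg
phi = acos(16/18.3576) = 29.3578 deg

rho = 18.3576, theta = 180 deg, phi = 29.3578 deg


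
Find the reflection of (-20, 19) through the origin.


Reflection through origin: (x, y) -> (-x, -y)
(-20, 19) -> (20, -19)

(20, -19)


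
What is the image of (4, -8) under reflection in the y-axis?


Reflection across y-axis: (x, y) -> (-x, y)
(4, -8) -> (-4, -8)

(-4, -8)


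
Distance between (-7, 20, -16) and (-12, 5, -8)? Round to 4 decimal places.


d = sqrt((-12--7)^2 + (5-20)^2 + (-8--16)^2) = 17.72

17.72


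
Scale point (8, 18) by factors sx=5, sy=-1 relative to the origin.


Scaling: (x*sx, y*sy) = (8*5, 18*-1) = (40, -18)

(40, -18)


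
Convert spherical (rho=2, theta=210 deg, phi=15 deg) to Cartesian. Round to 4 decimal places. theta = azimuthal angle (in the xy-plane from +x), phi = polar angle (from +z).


x = 2 * sin(15) * cos(210) = -0.4483
y = 2 * sin(15) * sin(210) = -0.2588
z = 2 * cos(15) = 1.9319

(-0.4483, -0.2588, 1.9319)


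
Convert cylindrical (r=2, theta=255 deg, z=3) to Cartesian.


x = 2 * cos(255) = -0.5176
y = 2 * sin(255) = -1.9319
z = 3

(-0.5176, -1.9319, 3)


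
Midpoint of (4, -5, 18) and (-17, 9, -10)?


Midpoint = ((4+-17)/2, (-5+9)/2, (18+-10)/2) = (-6.5, 2, 4)

(-6.5, 2, 4)


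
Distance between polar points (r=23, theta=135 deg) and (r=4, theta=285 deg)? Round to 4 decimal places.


d = sqrt(r1^2 + r2^2 - 2*r1*r2*cos(t2-t1))
d = sqrt(23^2 + 4^2 - 2*23*4*cos(285-135)) = 26.5396

26.5396


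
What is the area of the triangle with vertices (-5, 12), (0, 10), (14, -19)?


Area = |x1(y2-y3) + x2(y3-y1) + x3(y1-y2)| / 2
= |-5*(10--19) + 0*(-19-12) + 14*(12-10)| / 2
= 58.5

58.5


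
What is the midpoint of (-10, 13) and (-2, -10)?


Midpoint = ((-10+-2)/2, (13+-10)/2) = (-6, 1.5)

(-6, 1.5)


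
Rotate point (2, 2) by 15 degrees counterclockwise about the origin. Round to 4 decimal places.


x' = 2*cos(15) - 2*sin(15) = 1.4142
y' = 2*sin(15) + 2*cos(15) = 2.4495

(1.4142, 2.4495)


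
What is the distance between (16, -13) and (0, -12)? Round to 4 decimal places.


d = sqrt((0-16)^2 + (-12--13)^2) = 16.0312

16.0312


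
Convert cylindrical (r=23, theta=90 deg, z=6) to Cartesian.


x = 23 * cos(90) = 0
y = 23 * sin(90) = 23
z = 6

(0, 23, 6)


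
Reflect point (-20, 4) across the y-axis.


Reflection across y-axis: (x, y) -> (-x, y)
(-20, 4) -> (20, 4)

(20, 4)


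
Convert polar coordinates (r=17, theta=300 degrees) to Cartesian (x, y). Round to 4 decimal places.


x = 17 * cos(300) = 8.5
y = 17 * sin(300) = -14.7224

(8.5, -14.7224)


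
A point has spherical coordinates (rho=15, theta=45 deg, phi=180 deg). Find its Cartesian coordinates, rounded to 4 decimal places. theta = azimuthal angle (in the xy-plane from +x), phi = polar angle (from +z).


x = 15 * sin(180) * cos(45) = 0
y = 15 * sin(180) * sin(45) = 0
z = 15 * cos(180) = -15

(0, 0, -15)


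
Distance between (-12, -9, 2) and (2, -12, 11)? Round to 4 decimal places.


d = sqrt((2--12)^2 + (-12--9)^2 + (11-2)^2) = 16.9115

16.9115


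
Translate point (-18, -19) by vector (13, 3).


Translation: (x+dx, y+dy) = (-18+13, -19+3) = (-5, -16)

(-5, -16)


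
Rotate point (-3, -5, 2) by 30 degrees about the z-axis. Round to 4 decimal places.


x' = -3*cos(30) - -5*sin(30) = -0.0981
y' = -3*sin(30) + -5*cos(30) = -5.8301
z' = 2

(-0.0981, -5.8301, 2)


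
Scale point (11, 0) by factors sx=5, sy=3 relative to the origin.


Scaling: (x*sx, y*sy) = (11*5, 0*3) = (55, 0)

(55, 0)


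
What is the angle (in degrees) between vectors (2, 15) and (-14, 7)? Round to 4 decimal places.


dot = 2*-14 + 15*7 = 77
|u| = 15.1327, |v| = 15.6525
cos(angle) = 0.3251
angle = 71.0296 degrees

71.0296 degrees


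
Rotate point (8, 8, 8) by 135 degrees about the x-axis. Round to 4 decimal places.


x' = 8
y' = 8*cos(135) - 8*sin(135) = -11.3137
z' = 8*sin(135) + 8*cos(135) = 0

(8, -11.3137, 0)


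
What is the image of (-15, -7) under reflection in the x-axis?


Reflection across x-axis: (x, y) -> (x, -y)
(-15, -7) -> (-15, 7)

(-15, 7)


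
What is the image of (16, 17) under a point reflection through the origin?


Reflection through origin: (x, y) -> (-x, -y)
(16, 17) -> (-16, -17)

(-16, -17)


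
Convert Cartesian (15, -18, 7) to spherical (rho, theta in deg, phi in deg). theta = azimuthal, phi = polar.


rho = sqrt(15^2 + (-18)^2 + 7^2) = 24.454
theta = atan2(-18, 15) = 309.8056 deg
phi = acos(7/24.454) = 73.3663 deg

rho = 24.454, theta = 309.8056 deg, phi = 73.3663 deg


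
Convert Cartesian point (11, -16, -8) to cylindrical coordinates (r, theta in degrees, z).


r = sqrt(11^2 + (-16)^2) = 19.4165
theta = atan2(-16, 11) = 304.5085 deg
z = -8

r = 19.4165, theta = 304.5085 deg, z = -8


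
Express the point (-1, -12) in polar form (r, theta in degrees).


r = sqrt((-1)^2 + (-12)^2) = 12.0416
theta = atan2(-12, -1) = 265.2364 degrees

r = 12.0416, theta = 265.2364 degrees


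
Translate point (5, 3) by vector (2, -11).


Translation: (x+dx, y+dy) = (5+2, 3+-11) = (7, -8)

(7, -8)


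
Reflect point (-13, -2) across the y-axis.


Reflection across y-axis: (x, y) -> (-x, y)
(-13, -2) -> (13, -2)

(13, -2)


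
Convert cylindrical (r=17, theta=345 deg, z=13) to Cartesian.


x = 17 * cos(345) = 16.4207
y = 17 * sin(345) = -4.3999
z = 13

(16.4207, -4.3999, 13)


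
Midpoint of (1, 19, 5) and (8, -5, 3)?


Midpoint = ((1+8)/2, (19+-5)/2, (5+3)/2) = (4.5, 7, 4)

(4.5, 7, 4)


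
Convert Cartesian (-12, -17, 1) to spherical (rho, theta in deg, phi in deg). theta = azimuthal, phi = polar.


rho = sqrt((-12)^2 + (-17)^2 + 1^2) = 20.8327
theta = atan2(-17, -12) = 234.7824 deg
phi = acos(1/20.8327) = 87.2487 deg

rho = 20.8327, theta = 234.7824 deg, phi = 87.2487 deg


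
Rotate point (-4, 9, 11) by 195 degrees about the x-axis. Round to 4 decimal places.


x' = -4
y' = 9*cos(195) - 11*sin(195) = -5.8463
z' = 9*sin(195) + 11*cos(195) = -12.9546

(-4, -5.8463, -12.9546)


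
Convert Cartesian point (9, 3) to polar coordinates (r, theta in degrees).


r = sqrt(9^2 + 3^2) = 9.4868
theta = atan2(3, 9) = 18.4349 degrees

r = 9.4868, theta = 18.4349 degrees


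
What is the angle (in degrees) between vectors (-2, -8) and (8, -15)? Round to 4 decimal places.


dot = -2*8 + -8*-15 = 104
|u| = 8.2462, |v| = 17
cos(angle) = 0.7419
angle = 42.1087 degrees

42.1087 degrees


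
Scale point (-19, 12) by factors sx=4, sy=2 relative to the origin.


Scaling: (x*sx, y*sy) = (-19*4, 12*2) = (-76, 24)

(-76, 24)


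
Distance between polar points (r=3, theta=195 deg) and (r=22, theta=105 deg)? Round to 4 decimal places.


d = sqrt(r1^2 + r2^2 - 2*r1*r2*cos(t2-t1))
d = sqrt(3^2 + 22^2 - 2*3*22*cos(105-195)) = 22.2036

22.2036


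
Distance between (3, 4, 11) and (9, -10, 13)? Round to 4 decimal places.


d = sqrt((9-3)^2 + (-10-4)^2 + (13-11)^2) = 15.3623

15.3623


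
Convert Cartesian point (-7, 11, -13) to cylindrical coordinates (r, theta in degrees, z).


r = sqrt((-7)^2 + 11^2) = 13.0384
theta = atan2(11, -7) = 122.4712 deg
z = -13

r = 13.0384, theta = 122.4712 deg, z = -13


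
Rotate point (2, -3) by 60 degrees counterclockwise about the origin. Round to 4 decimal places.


x' = 2*cos(60) - -3*sin(60) = 3.5981
y' = 2*sin(60) + -3*cos(60) = 0.2321

(3.5981, 0.2321)


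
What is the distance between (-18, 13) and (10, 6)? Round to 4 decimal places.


d = sqrt((10--18)^2 + (6-13)^2) = 28.8617

28.8617


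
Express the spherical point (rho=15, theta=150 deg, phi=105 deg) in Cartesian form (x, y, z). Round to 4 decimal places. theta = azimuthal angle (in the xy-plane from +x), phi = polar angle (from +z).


x = 15 * sin(105) * cos(150) = -12.5477
y = 15 * sin(105) * sin(150) = 7.2444
z = 15 * cos(105) = -3.8823

(-12.5477, 7.2444, -3.8823)


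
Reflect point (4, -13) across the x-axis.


Reflection across x-axis: (x, y) -> (x, -y)
(4, -13) -> (4, 13)

(4, 13)


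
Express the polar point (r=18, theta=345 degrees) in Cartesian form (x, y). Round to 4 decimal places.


x = 18 * cos(345) = 17.3867
y = 18 * sin(345) = -4.6587

(17.3867, -4.6587)


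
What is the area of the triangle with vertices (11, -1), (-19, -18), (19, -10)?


Area = |x1(y2-y3) + x2(y3-y1) + x3(y1-y2)| / 2
= |11*(-18--10) + -19*(-10--1) + 19*(-1--18)| / 2
= 203

203


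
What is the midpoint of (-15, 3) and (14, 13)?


Midpoint = ((-15+14)/2, (3+13)/2) = (-0.5, 8)

(-0.5, 8)


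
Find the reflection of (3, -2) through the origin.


Reflection through origin: (x, y) -> (-x, -y)
(3, -2) -> (-3, 2)

(-3, 2)


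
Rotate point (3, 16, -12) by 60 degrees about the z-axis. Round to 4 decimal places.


x' = 3*cos(60) - 16*sin(60) = -12.3564
y' = 3*sin(60) + 16*cos(60) = 10.5981
z' = -12

(-12.3564, 10.5981, -12)


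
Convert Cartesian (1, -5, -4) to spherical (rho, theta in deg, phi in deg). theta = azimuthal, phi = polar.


rho = sqrt(1^2 + (-5)^2 + (-4)^2) = 6.4807
theta = atan2(-5, 1) = 281.3099 deg
phi = acos(-4/6.4807) = 128.1129 deg

rho = 6.4807, theta = 281.3099 deg, phi = 128.1129 deg


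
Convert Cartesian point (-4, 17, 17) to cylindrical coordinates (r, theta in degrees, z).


r = sqrt((-4)^2 + 17^2) = 17.4642
theta = atan2(17, -4) = 103.2405 deg
z = 17

r = 17.4642, theta = 103.2405 deg, z = 17


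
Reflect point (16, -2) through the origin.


Reflection through origin: (x, y) -> (-x, -y)
(16, -2) -> (-16, 2)

(-16, 2)


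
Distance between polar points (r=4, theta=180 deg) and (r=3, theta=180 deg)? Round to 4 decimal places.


d = sqrt(r1^2 + r2^2 - 2*r1*r2*cos(t2-t1))
d = sqrt(4^2 + 3^2 - 2*4*3*cos(180-180)) = 1

1


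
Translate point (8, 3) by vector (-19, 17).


Translation: (x+dx, y+dy) = (8+-19, 3+17) = (-11, 20)

(-11, 20)


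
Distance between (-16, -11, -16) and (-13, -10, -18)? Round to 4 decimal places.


d = sqrt((-13--16)^2 + (-10--11)^2 + (-18--16)^2) = 3.7417

3.7417


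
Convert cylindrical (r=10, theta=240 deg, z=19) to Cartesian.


x = 10 * cos(240) = -5
y = 10 * sin(240) = -8.6603
z = 19

(-5, -8.6603, 19)


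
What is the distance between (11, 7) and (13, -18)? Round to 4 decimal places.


d = sqrt((13-11)^2 + (-18-7)^2) = 25.0799

25.0799


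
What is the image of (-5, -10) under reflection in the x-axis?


Reflection across x-axis: (x, y) -> (x, -y)
(-5, -10) -> (-5, 10)

(-5, 10)


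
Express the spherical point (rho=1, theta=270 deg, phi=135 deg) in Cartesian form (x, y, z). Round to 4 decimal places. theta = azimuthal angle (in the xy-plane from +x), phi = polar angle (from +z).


x = 1 * sin(135) * cos(270) = 0
y = 1 * sin(135) * sin(270) = -0.7071
z = 1 * cos(135) = -0.7071

(0, -0.7071, -0.7071)


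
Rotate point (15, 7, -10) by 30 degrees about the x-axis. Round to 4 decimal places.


x' = 15
y' = 7*cos(30) - -10*sin(30) = 11.0622
z' = 7*sin(30) + -10*cos(30) = -5.1603

(15, 11.0622, -5.1603)


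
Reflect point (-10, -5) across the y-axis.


Reflection across y-axis: (x, y) -> (-x, y)
(-10, -5) -> (10, -5)

(10, -5)


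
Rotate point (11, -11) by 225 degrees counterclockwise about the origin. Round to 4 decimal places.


x' = 11*cos(225) - -11*sin(225) = -15.5563
y' = 11*sin(225) + -11*cos(225) = 0

(-15.5563, 0)


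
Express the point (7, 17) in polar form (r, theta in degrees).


r = sqrt(7^2 + 17^2) = 18.3848
theta = atan2(17, 7) = 67.6199 degrees

r = 18.3848, theta = 67.6199 degrees


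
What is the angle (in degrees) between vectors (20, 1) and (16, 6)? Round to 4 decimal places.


dot = 20*16 + 1*6 = 326
|u| = 20.025, |v| = 17.088
cos(angle) = 0.9527
angle = 17.6936 degrees

17.6936 degrees


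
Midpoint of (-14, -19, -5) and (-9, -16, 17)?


Midpoint = ((-14+-9)/2, (-19+-16)/2, (-5+17)/2) = (-11.5, -17.5, 6)

(-11.5, -17.5, 6)


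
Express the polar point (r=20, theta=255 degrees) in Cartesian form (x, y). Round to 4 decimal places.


x = 20 * cos(255) = -5.1764
y = 20 * sin(255) = -19.3185

(-5.1764, -19.3185)


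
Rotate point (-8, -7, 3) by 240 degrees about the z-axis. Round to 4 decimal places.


x' = -8*cos(240) - -7*sin(240) = -2.0622
y' = -8*sin(240) + -7*cos(240) = 10.4282
z' = 3

(-2.0622, 10.4282, 3)


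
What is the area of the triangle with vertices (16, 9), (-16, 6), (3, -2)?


Area = |x1(y2-y3) + x2(y3-y1) + x3(y1-y2)| / 2
= |16*(6--2) + -16*(-2-9) + 3*(9-6)| / 2
= 156.5

156.5


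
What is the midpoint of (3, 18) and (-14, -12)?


Midpoint = ((3+-14)/2, (18+-12)/2) = (-5.5, 3)

(-5.5, 3)


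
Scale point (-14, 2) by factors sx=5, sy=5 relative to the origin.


Scaling: (x*sx, y*sy) = (-14*5, 2*5) = (-70, 10)

(-70, 10)


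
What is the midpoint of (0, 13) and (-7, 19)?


Midpoint = ((0+-7)/2, (13+19)/2) = (-3.5, 16)

(-3.5, 16)


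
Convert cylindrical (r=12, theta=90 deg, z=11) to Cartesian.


x = 12 * cos(90) = 0
y = 12 * sin(90) = 12
z = 11

(0, 12, 11)


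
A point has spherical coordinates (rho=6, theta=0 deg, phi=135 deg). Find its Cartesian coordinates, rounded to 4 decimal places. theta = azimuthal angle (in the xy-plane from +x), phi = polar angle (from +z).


x = 6 * sin(135) * cos(0) = 4.2426
y = 6 * sin(135) * sin(0) = 0
z = 6 * cos(135) = -4.2426

(4.2426, 0, -4.2426)


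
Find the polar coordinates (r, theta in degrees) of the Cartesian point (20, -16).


r = sqrt(20^2 + (-16)^2) = 25.6125
theta = atan2(-16, 20) = 321.3402 degrees

r = 25.6125, theta = 321.3402 degrees


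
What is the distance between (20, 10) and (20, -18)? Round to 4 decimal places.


d = sqrt((20-20)^2 + (-18-10)^2) = 28

28


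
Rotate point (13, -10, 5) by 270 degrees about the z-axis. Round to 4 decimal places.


x' = 13*cos(270) - -10*sin(270) = -10
y' = 13*sin(270) + -10*cos(270) = -13
z' = 5

(-10, -13, 5)


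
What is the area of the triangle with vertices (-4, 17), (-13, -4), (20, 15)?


Area = |x1(y2-y3) + x2(y3-y1) + x3(y1-y2)| / 2
= |-4*(-4-15) + -13*(15-17) + 20*(17--4)| / 2
= 261

261


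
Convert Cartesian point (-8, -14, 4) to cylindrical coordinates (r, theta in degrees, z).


r = sqrt((-8)^2 + (-14)^2) = 16.1245
theta = atan2(-14, -8) = 240.2551 deg
z = 4

r = 16.1245, theta = 240.2551 deg, z = 4


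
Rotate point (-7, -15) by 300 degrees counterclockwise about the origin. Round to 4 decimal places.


x' = -7*cos(300) - -15*sin(300) = -16.4904
y' = -7*sin(300) + -15*cos(300) = -1.4378

(-16.4904, -1.4378)


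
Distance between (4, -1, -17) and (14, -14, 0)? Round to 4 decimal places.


d = sqrt((14-4)^2 + (-14--1)^2 + (0--17)^2) = 23.622

23.622


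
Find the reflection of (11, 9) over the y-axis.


Reflection across y-axis: (x, y) -> (-x, y)
(11, 9) -> (-11, 9)

(-11, 9)


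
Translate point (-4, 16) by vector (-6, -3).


Translation: (x+dx, y+dy) = (-4+-6, 16+-3) = (-10, 13)

(-10, 13)


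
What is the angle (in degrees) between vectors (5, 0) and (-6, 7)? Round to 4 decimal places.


dot = 5*-6 + 0*7 = -30
|u| = 5, |v| = 9.2195
cos(angle) = -0.6508
angle = 130.6013 degrees

130.6013 degrees


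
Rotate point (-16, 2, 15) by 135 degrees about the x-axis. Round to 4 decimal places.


x' = -16
y' = 2*cos(135) - 15*sin(135) = -12.0208
z' = 2*sin(135) + 15*cos(135) = -9.1924

(-16, -12.0208, -9.1924)


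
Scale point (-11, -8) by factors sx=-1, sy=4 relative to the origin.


Scaling: (x*sx, y*sy) = (-11*-1, -8*4) = (11, -32)

(11, -32)


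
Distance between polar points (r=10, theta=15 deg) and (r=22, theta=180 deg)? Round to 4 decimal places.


d = sqrt(r1^2 + r2^2 - 2*r1*r2*cos(t2-t1))
d = sqrt(10^2 + 22^2 - 2*10*22*cos(180-15)) = 31.7649

31.7649


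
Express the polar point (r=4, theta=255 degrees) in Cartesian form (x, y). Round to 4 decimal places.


x = 4 * cos(255) = -1.0353
y = 4 * sin(255) = -3.8637

(-1.0353, -3.8637)


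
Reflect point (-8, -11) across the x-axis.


Reflection across x-axis: (x, y) -> (x, -y)
(-8, -11) -> (-8, 11)

(-8, 11)


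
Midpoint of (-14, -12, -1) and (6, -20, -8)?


Midpoint = ((-14+6)/2, (-12+-20)/2, (-1+-8)/2) = (-4, -16, -4.5)

(-4, -16, -4.5)


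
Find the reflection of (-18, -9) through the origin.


Reflection through origin: (x, y) -> (-x, -y)
(-18, -9) -> (18, 9)

(18, 9)


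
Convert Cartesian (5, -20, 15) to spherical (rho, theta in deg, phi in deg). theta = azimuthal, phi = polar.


rho = sqrt(5^2 + (-20)^2 + 15^2) = 25.4951
theta = atan2(-20, 5) = 284.0362 deg
phi = acos(15/25.4951) = 53.9601 deg

rho = 25.4951, theta = 284.0362 deg, phi = 53.9601 deg


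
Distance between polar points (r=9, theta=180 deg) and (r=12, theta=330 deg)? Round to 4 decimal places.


d = sqrt(r1^2 + r2^2 - 2*r1*r2*cos(t2-t1))
d = sqrt(9^2 + 12^2 - 2*9*12*cos(330-180)) = 20.2993

20.2993


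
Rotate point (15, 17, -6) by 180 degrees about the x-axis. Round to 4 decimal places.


x' = 15
y' = 17*cos(180) - -6*sin(180) = -17
z' = 17*sin(180) + -6*cos(180) = 6

(15, -17, 6)


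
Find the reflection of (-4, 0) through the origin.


Reflection through origin: (x, y) -> (-x, -y)
(-4, 0) -> (4, 0)

(4, 0)


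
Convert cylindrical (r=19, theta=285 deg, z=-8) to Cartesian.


x = 19 * cos(285) = 4.9176
y = 19 * sin(285) = -18.3526
z = -8

(4.9176, -18.3526, -8)


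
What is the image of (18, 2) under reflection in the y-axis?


Reflection across y-axis: (x, y) -> (-x, y)
(18, 2) -> (-18, 2)

(-18, 2)


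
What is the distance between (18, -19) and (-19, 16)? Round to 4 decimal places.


d = sqrt((-19-18)^2 + (16--19)^2) = 50.9313

50.9313


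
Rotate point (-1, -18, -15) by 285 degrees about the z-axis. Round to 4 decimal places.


x' = -1*cos(285) - -18*sin(285) = -17.6455
y' = -1*sin(285) + -18*cos(285) = -3.6928
z' = -15

(-17.6455, -3.6928, -15)


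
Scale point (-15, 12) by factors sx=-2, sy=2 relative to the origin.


Scaling: (x*sx, y*sy) = (-15*-2, 12*2) = (30, 24)

(30, 24)


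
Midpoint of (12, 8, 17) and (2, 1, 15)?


Midpoint = ((12+2)/2, (8+1)/2, (17+15)/2) = (7, 4.5, 16)

(7, 4.5, 16)


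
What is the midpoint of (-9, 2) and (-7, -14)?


Midpoint = ((-9+-7)/2, (2+-14)/2) = (-8, -6)

(-8, -6)


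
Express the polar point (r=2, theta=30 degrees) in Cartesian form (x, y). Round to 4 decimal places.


x = 2 * cos(30) = 1.7321
y = 2 * sin(30) = 1

(1.7321, 1)


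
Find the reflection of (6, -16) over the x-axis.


Reflection across x-axis: (x, y) -> (x, -y)
(6, -16) -> (6, 16)

(6, 16)


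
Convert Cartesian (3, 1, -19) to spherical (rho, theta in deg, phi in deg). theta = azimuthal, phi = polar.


rho = sqrt(3^2 + 1^2 + (-19)^2) = 19.2614
theta = atan2(1, 3) = 18.4349 deg
phi = acos(-19/19.2614) = 170.5506 deg

rho = 19.2614, theta = 18.4349 deg, phi = 170.5506 deg


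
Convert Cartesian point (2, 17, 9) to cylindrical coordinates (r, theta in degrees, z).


r = sqrt(2^2 + 17^2) = 17.1172
theta = atan2(17, 2) = 83.2902 deg
z = 9

r = 17.1172, theta = 83.2902 deg, z = 9


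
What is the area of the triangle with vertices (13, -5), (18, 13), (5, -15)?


Area = |x1(y2-y3) + x2(y3-y1) + x3(y1-y2)| / 2
= |13*(13--15) + 18*(-15--5) + 5*(-5-13)| / 2
= 47

47


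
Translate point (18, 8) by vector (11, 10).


Translation: (x+dx, y+dy) = (18+11, 8+10) = (29, 18)

(29, 18)


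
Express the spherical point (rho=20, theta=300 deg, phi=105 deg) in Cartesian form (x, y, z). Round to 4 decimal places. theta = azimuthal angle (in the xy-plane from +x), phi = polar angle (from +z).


x = 20 * sin(105) * cos(300) = 9.6593
y = 20 * sin(105) * sin(300) = -16.7303
z = 20 * cos(105) = -5.1764

(9.6593, -16.7303, -5.1764)


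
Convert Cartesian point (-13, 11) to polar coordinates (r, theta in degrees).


r = sqrt((-13)^2 + 11^2) = 17.0294
theta = atan2(11, -13) = 139.7636 degrees

r = 17.0294, theta = 139.7636 degrees


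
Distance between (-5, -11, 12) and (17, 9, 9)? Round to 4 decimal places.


d = sqrt((17--5)^2 + (9--11)^2 + (9-12)^2) = 29.8831

29.8831


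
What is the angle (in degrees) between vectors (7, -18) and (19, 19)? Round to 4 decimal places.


dot = 7*19 + -18*19 = -209
|u| = 19.3132, |v| = 26.8701
cos(angle) = -0.4027
angle = 113.7495 degrees

113.7495 degrees


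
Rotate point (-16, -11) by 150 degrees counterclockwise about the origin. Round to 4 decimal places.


x' = -16*cos(150) - -11*sin(150) = 19.3564
y' = -16*sin(150) + -11*cos(150) = 1.5263

(19.3564, 1.5263)


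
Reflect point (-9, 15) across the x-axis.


Reflection across x-axis: (x, y) -> (x, -y)
(-9, 15) -> (-9, -15)

(-9, -15)


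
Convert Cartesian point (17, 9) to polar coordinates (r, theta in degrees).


r = sqrt(17^2 + 9^2) = 19.2354
theta = atan2(9, 17) = 27.8973 degrees

r = 19.2354, theta = 27.8973 degrees


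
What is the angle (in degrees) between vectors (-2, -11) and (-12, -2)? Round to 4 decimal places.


dot = -2*-12 + -11*-2 = 46
|u| = 11.1803, |v| = 12.1655
cos(angle) = 0.3382
angle = 70.2328 degrees

70.2328 degrees


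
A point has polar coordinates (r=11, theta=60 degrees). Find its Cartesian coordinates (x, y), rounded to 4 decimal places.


x = 11 * cos(60) = 5.5
y = 11 * sin(60) = 9.5263

(5.5, 9.5263)


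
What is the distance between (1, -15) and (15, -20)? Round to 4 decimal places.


d = sqrt((15-1)^2 + (-20--15)^2) = 14.8661

14.8661


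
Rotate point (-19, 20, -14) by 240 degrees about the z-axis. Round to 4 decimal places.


x' = -19*cos(240) - 20*sin(240) = 26.8205
y' = -19*sin(240) + 20*cos(240) = 6.4545
z' = -14

(26.8205, 6.4545, -14)


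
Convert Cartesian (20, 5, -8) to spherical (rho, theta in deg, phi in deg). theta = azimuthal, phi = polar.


rho = sqrt(20^2 + 5^2 + (-8)^2) = 22.1133
theta = atan2(5, 20) = 14.0362 deg
phi = acos(-8/22.1133) = 111.2091 deg

rho = 22.1133, theta = 14.0362 deg, phi = 111.2091 deg


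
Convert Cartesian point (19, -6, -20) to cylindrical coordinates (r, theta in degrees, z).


r = sqrt(19^2 + (-6)^2) = 19.9249
theta = atan2(-6, 19) = 342.4744 deg
z = -20

r = 19.9249, theta = 342.4744 deg, z = -20


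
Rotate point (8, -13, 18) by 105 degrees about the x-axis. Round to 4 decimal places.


x' = 8
y' = -13*cos(105) - 18*sin(105) = -14.022
z' = -13*sin(105) + 18*cos(105) = -17.2158

(8, -14.022, -17.2158)


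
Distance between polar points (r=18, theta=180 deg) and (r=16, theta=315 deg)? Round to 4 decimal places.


d = sqrt(r1^2 + r2^2 - 2*r1*r2*cos(t2-t1))
d = sqrt(18^2 + 16^2 - 2*18*16*cos(315-180)) = 31.4212

31.4212


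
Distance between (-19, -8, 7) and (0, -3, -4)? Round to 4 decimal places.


d = sqrt((0--19)^2 + (-3--8)^2 + (-4-7)^2) = 22.5167

22.5167


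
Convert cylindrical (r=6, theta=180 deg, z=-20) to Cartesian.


x = 6 * cos(180) = -6
y = 6 * sin(180) = 0
z = -20

(-6, 0, -20)


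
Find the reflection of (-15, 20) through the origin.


Reflection through origin: (x, y) -> (-x, -y)
(-15, 20) -> (15, -20)

(15, -20)


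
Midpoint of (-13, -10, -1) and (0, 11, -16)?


Midpoint = ((-13+0)/2, (-10+11)/2, (-1+-16)/2) = (-6.5, 0.5, -8.5)

(-6.5, 0.5, -8.5)


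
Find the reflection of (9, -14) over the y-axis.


Reflection across y-axis: (x, y) -> (-x, y)
(9, -14) -> (-9, -14)

(-9, -14)


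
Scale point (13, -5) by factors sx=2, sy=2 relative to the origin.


Scaling: (x*sx, y*sy) = (13*2, -5*2) = (26, -10)

(26, -10)


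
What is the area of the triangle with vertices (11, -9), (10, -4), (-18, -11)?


Area = |x1(y2-y3) + x2(y3-y1) + x3(y1-y2)| / 2
= |11*(-4--11) + 10*(-11--9) + -18*(-9--4)| / 2
= 73.5

73.5


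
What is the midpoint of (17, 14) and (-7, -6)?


Midpoint = ((17+-7)/2, (14+-6)/2) = (5, 4)

(5, 4)


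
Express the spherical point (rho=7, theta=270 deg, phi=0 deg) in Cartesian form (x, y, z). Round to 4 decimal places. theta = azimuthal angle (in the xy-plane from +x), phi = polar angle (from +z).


x = 7 * sin(0) * cos(270) = 0
y = 7 * sin(0) * sin(270) = 0
z = 7 * cos(0) = 7

(0, 0, 7)


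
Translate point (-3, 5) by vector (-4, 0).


Translation: (x+dx, y+dy) = (-3+-4, 5+0) = (-7, 5)

(-7, 5)


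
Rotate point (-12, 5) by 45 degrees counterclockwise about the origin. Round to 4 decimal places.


x' = -12*cos(45) - 5*sin(45) = -12.0208
y' = -12*sin(45) + 5*cos(45) = -4.9497

(-12.0208, -4.9497)


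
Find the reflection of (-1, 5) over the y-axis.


Reflection across y-axis: (x, y) -> (-x, y)
(-1, 5) -> (1, 5)

(1, 5)


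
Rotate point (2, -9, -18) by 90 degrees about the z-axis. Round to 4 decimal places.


x' = 2*cos(90) - -9*sin(90) = 9
y' = 2*sin(90) + -9*cos(90) = 2
z' = -18

(9, 2, -18)


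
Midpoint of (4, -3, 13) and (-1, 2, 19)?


Midpoint = ((4+-1)/2, (-3+2)/2, (13+19)/2) = (1.5, -0.5, 16)

(1.5, -0.5, 16)


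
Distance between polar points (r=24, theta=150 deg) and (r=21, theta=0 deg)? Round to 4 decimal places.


d = sqrt(r1^2 + r2^2 - 2*r1*r2*cos(t2-t1))
d = sqrt(24^2 + 21^2 - 2*24*21*cos(0-150)) = 43.4736

43.4736


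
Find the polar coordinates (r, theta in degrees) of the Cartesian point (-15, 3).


r = sqrt((-15)^2 + 3^2) = 15.2971
theta = atan2(3, -15) = 168.6901 degrees

r = 15.2971, theta = 168.6901 degrees


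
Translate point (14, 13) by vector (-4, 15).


Translation: (x+dx, y+dy) = (14+-4, 13+15) = (10, 28)

(10, 28)


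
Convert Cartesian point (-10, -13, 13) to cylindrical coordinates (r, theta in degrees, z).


r = sqrt((-10)^2 + (-13)^2) = 16.4012
theta = atan2(-13, -10) = 232.4314 deg
z = 13

r = 16.4012, theta = 232.4314 deg, z = 13


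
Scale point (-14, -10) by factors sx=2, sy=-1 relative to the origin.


Scaling: (x*sx, y*sy) = (-14*2, -10*-1) = (-28, 10)

(-28, 10)


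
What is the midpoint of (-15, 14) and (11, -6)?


Midpoint = ((-15+11)/2, (14+-6)/2) = (-2, 4)

(-2, 4)


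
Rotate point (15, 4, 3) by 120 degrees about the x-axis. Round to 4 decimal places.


x' = 15
y' = 4*cos(120) - 3*sin(120) = -4.5981
z' = 4*sin(120) + 3*cos(120) = 1.9641

(15, -4.5981, 1.9641)


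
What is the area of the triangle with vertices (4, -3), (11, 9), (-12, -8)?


Area = |x1(y2-y3) + x2(y3-y1) + x3(y1-y2)| / 2
= |4*(9--8) + 11*(-8--3) + -12*(-3-9)| / 2
= 78.5

78.5


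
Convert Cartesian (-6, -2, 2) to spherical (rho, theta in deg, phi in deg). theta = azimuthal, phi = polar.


rho = sqrt((-6)^2 + (-2)^2 + 2^2) = 6.6332
theta = atan2(-2, -6) = 198.4349 deg
phi = acos(2/6.6332) = 72.4516 deg

rho = 6.6332, theta = 198.4349 deg, phi = 72.4516 deg


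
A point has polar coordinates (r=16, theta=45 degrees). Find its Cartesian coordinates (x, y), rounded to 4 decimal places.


x = 16 * cos(45) = 11.3137
y = 16 * sin(45) = 11.3137

(11.3137, 11.3137)


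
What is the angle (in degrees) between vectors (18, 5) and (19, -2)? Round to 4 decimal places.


dot = 18*19 + 5*-2 = 332
|u| = 18.6815, |v| = 19.105
cos(angle) = 0.9302
angle = 21.5331 degrees

21.5331 degrees


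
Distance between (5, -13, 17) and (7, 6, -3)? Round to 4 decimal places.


d = sqrt((7-5)^2 + (6--13)^2 + (-3-17)^2) = 27.6586

27.6586


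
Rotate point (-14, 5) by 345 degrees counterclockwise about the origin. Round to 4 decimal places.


x' = -14*cos(345) - 5*sin(345) = -12.2289
y' = -14*sin(345) + 5*cos(345) = 8.4531

(-12.2289, 8.4531)


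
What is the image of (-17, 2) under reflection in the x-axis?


Reflection across x-axis: (x, y) -> (x, -y)
(-17, 2) -> (-17, -2)

(-17, -2)


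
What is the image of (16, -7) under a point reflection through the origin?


Reflection through origin: (x, y) -> (-x, -y)
(16, -7) -> (-16, 7)

(-16, 7)


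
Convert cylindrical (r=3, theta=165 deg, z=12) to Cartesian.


x = 3 * cos(165) = -2.8978
y = 3 * sin(165) = 0.7765
z = 12

(-2.8978, 0.7765, 12)


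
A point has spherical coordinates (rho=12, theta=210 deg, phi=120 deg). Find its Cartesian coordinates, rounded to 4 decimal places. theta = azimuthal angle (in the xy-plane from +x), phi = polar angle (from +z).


x = 12 * sin(120) * cos(210) = -9
y = 12 * sin(120) * sin(210) = -5.1962
z = 12 * cos(120) = -6

(-9, -5.1962, -6)


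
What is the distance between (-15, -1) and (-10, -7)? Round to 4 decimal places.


d = sqrt((-10--15)^2 + (-7--1)^2) = 7.8102

7.8102


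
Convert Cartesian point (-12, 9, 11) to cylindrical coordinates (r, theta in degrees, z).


r = sqrt((-12)^2 + 9^2) = 15
theta = atan2(9, -12) = 143.1301 deg
z = 11

r = 15, theta = 143.1301 deg, z = 11


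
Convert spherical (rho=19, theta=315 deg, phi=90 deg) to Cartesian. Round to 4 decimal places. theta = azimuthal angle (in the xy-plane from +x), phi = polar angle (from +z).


x = 19 * sin(90) * cos(315) = 13.435
y = 19 * sin(90) * sin(315) = -13.435
z = 19 * cos(90) = 0

(13.435, -13.435, 0)


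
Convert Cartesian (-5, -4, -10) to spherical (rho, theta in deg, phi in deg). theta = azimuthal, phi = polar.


rho = sqrt((-5)^2 + (-4)^2 + (-10)^2) = 11.8743
theta = atan2(-4, -5) = 218.6598 deg
phi = acos(-10/11.8743) = 147.3681 deg

rho = 11.8743, theta = 218.6598 deg, phi = 147.3681 deg


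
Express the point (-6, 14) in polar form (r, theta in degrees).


r = sqrt((-6)^2 + 14^2) = 15.2315
theta = atan2(14, -6) = 113.1986 degrees

r = 15.2315, theta = 113.1986 degrees


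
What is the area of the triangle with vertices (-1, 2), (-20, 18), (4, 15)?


Area = |x1(y2-y3) + x2(y3-y1) + x3(y1-y2)| / 2
= |-1*(18-15) + -20*(15-2) + 4*(2-18)| / 2
= 163.5

163.5


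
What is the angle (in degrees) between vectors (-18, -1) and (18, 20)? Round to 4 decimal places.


dot = -18*18 + -1*20 = -344
|u| = 18.0278, |v| = 26.9072
cos(angle) = -0.7092
angle = 135.167 degrees

135.167 degrees


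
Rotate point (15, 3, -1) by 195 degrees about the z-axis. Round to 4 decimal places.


x' = 15*cos(195) - 3*sin(195) = -13.7124
y' = 15*sin(195) + 3*cos(195) = -6.7801
z' = -1

(-13.7124, -6.7801, -1)


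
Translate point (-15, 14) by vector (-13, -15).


Translation: (x+dx, y+dy) = (-15+-13, 14+-15) = (-28, -1)

(-28, -1)


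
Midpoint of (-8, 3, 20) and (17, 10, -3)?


Midpoint = ((-8+17)/2, (3+10)/2, (20+-3)/2) = (4.5, 6.5, 8.5)

(4.5, 6.5, 8.5)


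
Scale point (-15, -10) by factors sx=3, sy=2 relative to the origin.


Scaling: (x*sx, y*sy) = (-15*3, -10*2) = (-45, -20)

(-45, -20)


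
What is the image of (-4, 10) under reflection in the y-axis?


Reflection across y-axis: (x, y) -> (-x, y)
(-4, 10) -> (4, 10)

(4, 10)


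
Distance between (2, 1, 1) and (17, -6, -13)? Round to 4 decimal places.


d = sqrt((17-2)^2 + (-6-1)^2 + (-13-1)^2) = 21.6795

21.6795


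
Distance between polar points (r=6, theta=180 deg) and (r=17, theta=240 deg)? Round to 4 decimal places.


d = sqrt(r1^2 + r2^2 - 2*r1*r2*cos(t2-t1))
d = sqrt(6^2 + 17^2 - 2*6*17*cos(240-180)) = 14.9332

14.9332


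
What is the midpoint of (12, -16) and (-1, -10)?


Midpoint = ((12+-1)/2, (-16+-10)/2) = (5.5, -13)

(5.5, -13)


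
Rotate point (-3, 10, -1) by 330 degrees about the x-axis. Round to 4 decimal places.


x' = -3
y' = 10*cos(330) - -1*sin(330) = 8.1603
z' = 10*sin(330) + -1*cos(330) = -5.866

(-3, 8.1603, -5.866)


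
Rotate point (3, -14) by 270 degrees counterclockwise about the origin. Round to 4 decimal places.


x' = 3*cos(270) - -14*sin(270) = -14
y' = 3*sin(270) + -14*cos(270) = -3

(-14, -3)
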